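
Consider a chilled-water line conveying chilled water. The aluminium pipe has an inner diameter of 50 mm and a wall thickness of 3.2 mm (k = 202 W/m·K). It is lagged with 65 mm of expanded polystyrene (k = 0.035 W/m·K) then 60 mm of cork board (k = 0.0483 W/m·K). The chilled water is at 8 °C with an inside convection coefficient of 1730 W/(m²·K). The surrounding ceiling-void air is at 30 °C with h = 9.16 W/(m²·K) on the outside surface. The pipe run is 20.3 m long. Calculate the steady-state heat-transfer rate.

Per-layer cylindrical resistances, series-summed:
R_inner film = 1/(h_i·2πr₁L) = 1/(1730×2π×0.025×20.3) = 1.813×10^-4 K/W
R_aluminium pipe wall = ln(28.2/25)/(2π×202×20.3) = 4.675×10^-6 K/W
R_expanded polystyrene = ln(93.2/28.2)/(2π×0.035×20.3) = 0.2678 K/W
R_cork board = ln(153.2/93.2)/(2π×0.0483×20.3) = 0.08067 K/W
R_outer film = 1/(h_o·2πr_oL) = 1/(9.16×2π×0.1532×20.3) = 0.005587 K/W
R_total = 0.3542 K/W
Q = ΔT/R_total = 22/0.3542

Q ≈ 62.1 W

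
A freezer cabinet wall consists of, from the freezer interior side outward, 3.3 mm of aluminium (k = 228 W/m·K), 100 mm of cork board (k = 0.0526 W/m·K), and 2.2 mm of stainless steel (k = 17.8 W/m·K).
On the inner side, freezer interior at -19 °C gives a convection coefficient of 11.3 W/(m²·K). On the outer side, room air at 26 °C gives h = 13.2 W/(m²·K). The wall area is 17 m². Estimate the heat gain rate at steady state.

Q ≈ 370 W

Model the wall as resistances in series:
R_inner film = 1/(h_i·A) = 1/(11.3×17) = 0.005206 K/W
R_aluminium = L/(kA) = 0.0033/(228×17) = 8.514×10^-7 K/W
R_cork board = L/(kA) = 0.1/(0.0526×17) = 0.1118 K/W
R_stainless steel = L/(kA) = 0.0022/(17.8×17) = 7.27×10^-6 K/W
R_outer film = 1/(h_o·A) = 1/(13.2×17) = 0.004456 K/W
R_total = 0.1215 K/W
Q = ΔT / R_total = 45 / 0.1215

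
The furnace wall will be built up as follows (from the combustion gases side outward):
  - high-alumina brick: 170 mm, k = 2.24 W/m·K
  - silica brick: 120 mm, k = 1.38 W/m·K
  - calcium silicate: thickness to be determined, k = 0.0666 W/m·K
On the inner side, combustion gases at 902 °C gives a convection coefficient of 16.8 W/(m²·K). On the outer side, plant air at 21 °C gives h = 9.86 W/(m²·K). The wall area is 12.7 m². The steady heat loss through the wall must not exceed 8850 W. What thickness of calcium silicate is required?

Thermal resistances in series:
R_inner film = 1/(h_i·A) = 1/(16.8×12.7) = 0.004687 K/W
R_high-alumina brick = L/(kA) = 0.17/(2.24×12.7) = 0.005976 K/W
R_silica brick = L/(kA) = 0.12/(1.38×12.7) = 0.006847 K/W
R_outer film = 1/(h_o·A) = 1/(9.86×12.7) = 0.007986 K/W
Sum of the known resistances R_other = 0.0255 K/W
Required total resistance R_tot = ΔT/Q_allow = 881/8850 = 0.09955 K/W
R_calcium silicate = R_tot − R_other = 0.07405 K/W
L = R·k·A = 0.07405×0.0666×12.7

L ≈ 62.6 mm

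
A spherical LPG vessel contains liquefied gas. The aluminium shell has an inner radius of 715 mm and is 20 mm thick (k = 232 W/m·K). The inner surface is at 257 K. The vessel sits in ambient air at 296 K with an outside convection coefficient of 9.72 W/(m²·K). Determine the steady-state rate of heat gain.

Spherical conduction: R = (1/r_in − 1/r_out)/(4πk) per layer; series-sum.
R_aluminium shell = (1/0.715 − 1/0.735)/(4π×232) = 1.305×10^-5 K/W
R_outer film = 1/(h·4πr_o²) = 1/(9.72×4π×0.735²) = 0.01515 K/W
R_total = 0.01517 K/W
Q = ΔT/R_total = 39/0.01517

Q ≈ 2570 W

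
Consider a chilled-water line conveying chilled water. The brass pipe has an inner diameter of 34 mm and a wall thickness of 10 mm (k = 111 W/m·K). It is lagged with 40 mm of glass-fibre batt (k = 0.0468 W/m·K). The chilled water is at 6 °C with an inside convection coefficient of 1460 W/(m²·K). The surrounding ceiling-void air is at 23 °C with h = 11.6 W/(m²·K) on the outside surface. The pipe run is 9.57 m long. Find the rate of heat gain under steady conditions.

Q ≈ 49.3 W

Per-layer cylindrical resistances, series-summed:
R_inner film = 1/(h_i·2πr₁L) = 1/(1460×2π×0.017×9.57) = 6.7×10^-4 K/W
R_brass pipe wall = ln(27/17)/(2π×111×9.57) = 6.931×10^-5 K/W
R_glass-fibre batt = ln(67/27)/(2π×0.0468×9.57) = 0.323 K/W
R_outer film = 1/(h_o·2πr_oL) = 1/(11.6×2π×0.067×9.57) = 0.0214 K/W
R_total = 0.3451 K/W
Q = ΔT/R_total = 17/0.3451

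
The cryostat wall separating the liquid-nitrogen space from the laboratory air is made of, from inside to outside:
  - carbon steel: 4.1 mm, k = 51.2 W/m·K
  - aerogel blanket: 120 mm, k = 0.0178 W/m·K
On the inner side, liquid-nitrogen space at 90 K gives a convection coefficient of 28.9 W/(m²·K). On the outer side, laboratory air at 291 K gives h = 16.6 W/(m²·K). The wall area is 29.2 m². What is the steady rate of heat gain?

Using the resistance-network approach (series):
R_inner film = 1/(h_i·A) = 1/(28.9×29.2) = 0.001185 K/W
R_carbon steel = L/(kA) = 0.0041/(51.2×29.2) = 2.742×10^-6 K/W
R_aerogel blanket = L/(kA) = 0.12/(0.0178×29.2) = 0.2309 K/W
R_outer film = 1/(h_o·A) = 1/(16.6×29.2) = 0.002063 K/W
R_total = 0.2341 K/W
Q = ΔT / R_total = 201 / 0.2341

Q ≈ 859 W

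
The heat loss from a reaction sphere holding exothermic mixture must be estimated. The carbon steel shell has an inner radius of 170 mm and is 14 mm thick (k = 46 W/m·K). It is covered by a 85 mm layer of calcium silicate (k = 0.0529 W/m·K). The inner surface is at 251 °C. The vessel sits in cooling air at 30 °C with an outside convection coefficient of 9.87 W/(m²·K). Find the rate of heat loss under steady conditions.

Radial (spherical) resistances in series:
R_carbon steel shell = (1/0.17 − 1/0.184)/(4π×46) = 7.743×10^-4 K/W
R_calcium silicate = (1/0.184 − 1/0.269)/(4π×0.0529) = 2.583 K/W
R_outer film = 1/(h·4πr_o²) = 1/(9.87×4π×0.269²) = 0.1114 K/W
R_total = 2.696 K/W
Q = ΔT/R_total = 221/2.696

Q ≈ 82 W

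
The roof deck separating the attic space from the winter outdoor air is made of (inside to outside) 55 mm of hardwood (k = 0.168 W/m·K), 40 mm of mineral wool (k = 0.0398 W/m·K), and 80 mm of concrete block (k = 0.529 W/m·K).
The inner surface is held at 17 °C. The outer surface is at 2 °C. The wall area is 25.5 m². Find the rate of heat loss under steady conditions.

Q ≈ 258 W

Model the wall as resistances in series:
R_hardwood = L/(kA) = 0.055/(0.168×25.5) = 0.01284 K/W
R_mineral wool = L/(kA) = 0.04/(0.0398×25.5) = 0.03941 K/W
R_concrete block = L/(kA) = 0.08/(0.529×25.5) = 0.005931 K/W
R_total = 0.05818 K/W
Q = ΔT / R_total = 15 / 0.05818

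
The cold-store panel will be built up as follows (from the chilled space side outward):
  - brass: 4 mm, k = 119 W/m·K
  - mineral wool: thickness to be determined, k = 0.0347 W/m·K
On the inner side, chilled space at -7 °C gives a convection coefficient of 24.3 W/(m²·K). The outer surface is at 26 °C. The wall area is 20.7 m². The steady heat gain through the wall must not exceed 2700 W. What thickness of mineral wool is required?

Using the resistance-network approach (series):
R_inner film = 1/(h_i·A) = 1/(24.3×20.7) = 0.001988 K/W
R_brass = L/(kA) = 0.004/(119×20.7) = 1.624×10^-6 K/W
Sum of the known resistances R_other = 0.00199 K/W
Required total resistance R_tot = ΔT/Q_allow = 33/2700 = 0.01222 K/W
R_mineral wool = R_tot − R_other = 0.01023 K/W
L = R·k·A = 0.01023×0.0347×20.7

L ≈ 7.35 mm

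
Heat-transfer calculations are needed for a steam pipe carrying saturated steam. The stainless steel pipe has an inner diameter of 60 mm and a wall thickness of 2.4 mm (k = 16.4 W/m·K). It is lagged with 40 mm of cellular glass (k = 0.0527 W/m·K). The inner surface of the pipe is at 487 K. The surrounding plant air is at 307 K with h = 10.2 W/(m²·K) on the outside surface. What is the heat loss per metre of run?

q′ ≈ 68.1 W/m

Radial resistances (cylindrical: R_cond = ln(r_o/r_i)/(2πkL), R_conv = 1/(h·2πrL)):
R_stainless steel pipe wall = ln(32.4/30)/(2π×16.4×1) = 7.469×10^-4 K/W
R_cellular glass = ln(72.4/32.4)/(2π×0.0527×1) = 2.428 K/W
R_outer film = 1/(h_o·2πr_oL) = 1/(10.2×2π×0.0724×1) = 0.2155 K/W
R_total = 2.645 K/W
Q = ΔT/R_total = 180/2.645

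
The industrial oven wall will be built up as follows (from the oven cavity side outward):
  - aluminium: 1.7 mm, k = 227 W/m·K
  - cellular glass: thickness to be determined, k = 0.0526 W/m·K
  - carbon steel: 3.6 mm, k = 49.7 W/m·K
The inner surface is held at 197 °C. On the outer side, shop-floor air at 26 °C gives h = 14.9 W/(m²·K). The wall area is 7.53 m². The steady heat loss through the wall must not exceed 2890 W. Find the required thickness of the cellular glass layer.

L ≈ 19.9 mm

Thermal resistances in series:
R_aluminium = L/(kA) = 0.0017/(227×7.53) = 9.946×10^-7 K/W
R_carbon steel = L/(kA) = 0.0036/(49.7×7.53) = 9.619×10^-6 K/W
R_outer film = 1/(h_o·A) = 1/(14.9×7.53) = 0.008913 K/W
Sum of the known resistances R_other = 0.008924 K/W
Required total resistance R_tot = ΔT/Q_allow = 171/2890 = 0.05917 K/W
R_cellular glass = R_tot − R_other = 0.05025 K/W
L = R·k·A = 0.05025×0.0526×7.53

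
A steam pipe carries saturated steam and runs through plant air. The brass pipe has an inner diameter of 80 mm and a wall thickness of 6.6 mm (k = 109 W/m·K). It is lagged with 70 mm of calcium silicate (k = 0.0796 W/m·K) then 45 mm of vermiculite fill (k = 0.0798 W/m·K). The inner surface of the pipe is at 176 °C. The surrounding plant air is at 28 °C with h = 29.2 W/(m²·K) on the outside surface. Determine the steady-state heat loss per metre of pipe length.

Per-layer cylindrical resistances, series-summed:
R_brass pipe wall = ln(46.6/40)/(2π×109×1) = 2.23×10^-4 K/W
R_calcium silicate = ln(116.6/46.6)/(2π×0.0796×1) = 1.834 K/W
R_vermiculite fill = ln(161.6/116.6)/(2π×0.0798×1) = 0.6509 K/W
R_outer film = 1/(h_o·2πr_oL) = 1/(29.2×2π×0.1616×1) = 0.03373 K/W
R_total = 2.519 K/W
Q = ΔT/R_total = 148/2.519

q′ ≈ 58.8 W/m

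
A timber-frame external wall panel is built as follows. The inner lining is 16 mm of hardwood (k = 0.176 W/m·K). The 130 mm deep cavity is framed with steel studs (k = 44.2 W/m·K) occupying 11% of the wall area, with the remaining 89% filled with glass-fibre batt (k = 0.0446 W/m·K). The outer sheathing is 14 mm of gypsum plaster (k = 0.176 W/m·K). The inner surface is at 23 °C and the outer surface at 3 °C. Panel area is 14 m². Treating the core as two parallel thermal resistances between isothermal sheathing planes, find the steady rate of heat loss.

Q ≈ 1420 W

Sheathing layers in series; stud and cavity paths in parallel between them.
R_inner = 0.016/(0.176×14) = 0.006494 K/W
R_stud  = 0.13/(44.2×0.11×14) = 0.00191 K/W
R_cav   = 0.13/(0.0446×0.89×14) = 0.2339 K/W
1/R_core = 1/R_stud + 1/R_cav → R_core = 0.001894 K/W
R_outer = 0.014/(0.176×14) = 0.005682 K/W
R_total = 0.01407 K/W
Q = ΔT/R_total = 20/0.01407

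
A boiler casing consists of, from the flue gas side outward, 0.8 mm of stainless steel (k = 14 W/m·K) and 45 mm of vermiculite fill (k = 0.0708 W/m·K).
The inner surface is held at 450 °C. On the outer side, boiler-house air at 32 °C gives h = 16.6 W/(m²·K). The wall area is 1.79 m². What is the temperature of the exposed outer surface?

Model the wall as resistances in series:
R_stainless steel = L/(kA) = 0.0008/(14×1.79) = 3.192×10^-5 K/W
R_vermiculite fill = L/(kA) = 0.045/(0.0708×1.79) = 0.3551 K/W
R_outer film = 1/(h_o·A) = 1/(16.6×1.79) = 0.03365 K/W
R_total = 0.3888 K/W;  Q = ΔT/R_total = 418/0.3888 = 1075 W
T_interface = T_inner − Q·ΣR(inner→interface) = 450 − 1080×0.3551

T ≈ 68.2 °C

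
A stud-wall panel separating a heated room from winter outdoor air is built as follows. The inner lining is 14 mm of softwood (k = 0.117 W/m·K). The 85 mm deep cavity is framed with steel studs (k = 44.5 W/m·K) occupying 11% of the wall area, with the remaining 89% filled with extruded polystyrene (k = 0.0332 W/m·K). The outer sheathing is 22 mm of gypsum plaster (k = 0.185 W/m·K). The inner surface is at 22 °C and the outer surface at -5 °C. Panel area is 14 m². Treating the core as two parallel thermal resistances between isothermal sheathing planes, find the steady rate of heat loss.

Sheathing layers in series; stud and cavity paths in parallel between them.
R_inner = 0.014/(0.117×14) = 0.008547 K/W
R_stud  = 0.085/(44.5×0.11×14) = 0.00124 K/W
R_cav   = 0.085/(0.0332×0.89×14) = 0.2055 K/W
1/R_core = 1/R_stud + 1/R_cav → R_core = 0.001233 K/W
R_outer = 0.022/(0.185×14) = 0.008494 K/W
R_total = 0.01827 K/W
Q = ΔT/R_total = 27/0.01827

Q ≈ 1480 W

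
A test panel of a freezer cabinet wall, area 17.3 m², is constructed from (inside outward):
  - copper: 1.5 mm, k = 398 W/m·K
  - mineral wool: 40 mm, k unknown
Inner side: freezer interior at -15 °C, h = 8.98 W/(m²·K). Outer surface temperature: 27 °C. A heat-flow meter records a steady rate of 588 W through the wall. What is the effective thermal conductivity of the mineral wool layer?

k ≈ 0.0356 W/(m·K)

Treating each layer as a thermal resistance in series:
R_inner film = 1/(h_i·A) = 1/(8.98×17.3) = 0.006437 K/W
R_copper = L/(kA) = 0.0015/(398×17.3) = 2.179×10^-7 K/W
Sum of known resistances R_other = 0.006437 K/W
Total R = ΔT/Q = 42/588 = 0.07143 K/W
R_mineral wool = R_total − R_other = 0.06499 K/W
k = L/(R·A) = 0.04/(0.06499×17.3)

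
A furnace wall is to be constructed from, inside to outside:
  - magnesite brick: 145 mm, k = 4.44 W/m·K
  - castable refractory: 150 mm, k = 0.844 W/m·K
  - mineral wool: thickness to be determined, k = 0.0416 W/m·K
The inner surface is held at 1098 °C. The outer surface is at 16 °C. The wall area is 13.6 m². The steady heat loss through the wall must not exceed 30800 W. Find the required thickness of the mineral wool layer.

L ≈ 11.1 mm

Model the wall as resistances in series:
R_magnesite brick = L/(kA) = 0.145/(4.44×13.6) = 0.002401 K/W
R_castable refractory = L/(kA) = 0.15/(0.844×13.6) = 0.01307 K/W
Sum of the known resistances R_other = 0.01547 K/W
Required total resistance R_tot = ΔT/Q_allow = 1082/30800 = 0.03513 K/W
R_mineral wool = R_tot − R_other = 0.01966 K/W
L = R·k·A = 0.01966×0.0416×13.6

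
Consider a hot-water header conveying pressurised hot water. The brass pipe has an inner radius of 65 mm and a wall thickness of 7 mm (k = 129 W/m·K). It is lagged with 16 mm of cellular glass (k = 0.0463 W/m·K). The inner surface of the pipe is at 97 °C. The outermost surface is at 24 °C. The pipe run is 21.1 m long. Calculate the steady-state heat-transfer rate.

Q ≈ 2230 W

Per-layer cylindrical resistances, series-summed:
R_brass pipe wall = ln(72/65)/(2π×129×21.1) = 5.98×10^-6 K/W
R_cellular glass = ln(88/72)/(2π×0.0463×21.1) = 0.03269 K/W
R_total = 0.0327 K/W
Q = ΔT/R_total = 73/0.0327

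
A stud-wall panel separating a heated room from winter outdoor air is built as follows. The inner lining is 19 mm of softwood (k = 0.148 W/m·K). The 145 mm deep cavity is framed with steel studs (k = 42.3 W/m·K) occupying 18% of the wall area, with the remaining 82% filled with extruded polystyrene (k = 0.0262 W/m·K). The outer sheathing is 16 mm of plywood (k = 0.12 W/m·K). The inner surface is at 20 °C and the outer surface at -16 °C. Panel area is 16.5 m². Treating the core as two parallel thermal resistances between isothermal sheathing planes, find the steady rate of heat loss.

Sheathing layers in series; stud and cavity paths in parallel between them.
R_inner = 0.019/(0.148×16.5) = 0.007781 K/W
R_stud  = 0.145/(42.3×0.18×16.5) = 0.001154 K/W
R_cav   = 0.145/(0.0262×0.82×16.5) = 0.409 K/W
1/R_core = 1/R_stud + 1/R_cav → R_core = 0.001151 K/W
R_outer = 0.016/(0.12×16.5) = 0.008081 K/W
R_total = 0.01701 K/W
Q = ΔT/R_total = 36/0.01701

Q ≈ 2120 W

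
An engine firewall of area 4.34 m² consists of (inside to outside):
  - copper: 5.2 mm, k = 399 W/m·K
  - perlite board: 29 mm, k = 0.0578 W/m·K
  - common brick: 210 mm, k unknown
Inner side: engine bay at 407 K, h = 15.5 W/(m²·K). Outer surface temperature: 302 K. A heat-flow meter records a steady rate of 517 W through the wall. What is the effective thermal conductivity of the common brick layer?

k ≈ 0.666 W/(m·K)

Using the resistance-network approach (series):
R_inner film = 1/(h_i·A) = 1/(15.5×4.34) = 0.01487 K/W
R_copper = L/(kA) = 0.0052/(399×4.34) = 3.003×10^-6 K/W
R_perlite board = L/(kA) = 0.029/(0.0578×4.34) = 0.1156 K/W
Sum of known resistances R_other = 0.1305 K/W
Total R = ΔT/Q = 105/517 = 0.2031 K/W
R_common brick = R_total − R_other = 0.07262 K/W
k = L/(R·A) = 0.21/(0.07262×4.34)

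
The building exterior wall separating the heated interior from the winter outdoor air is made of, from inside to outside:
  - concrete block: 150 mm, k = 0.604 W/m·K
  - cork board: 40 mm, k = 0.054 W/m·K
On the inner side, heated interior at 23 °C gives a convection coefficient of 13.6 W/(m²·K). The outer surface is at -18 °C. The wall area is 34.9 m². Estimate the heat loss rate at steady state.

Using the resistance-network approach (series):
R_inner film = 1/(h_i·A) = 1/(13.6×34.9) = 0.002107 K/W
R_concrete block = L/(kA) = 0.15/(0.604×34.9) = 0.007116 K/W
R_cork board = L/(kA) = 0.04/(0.054×34.9) = 0.02122 K/W
R_total = 0.03045 K/W
Q = ΔT / R_total = 41 / 0.03045

Q ≈ 1350 W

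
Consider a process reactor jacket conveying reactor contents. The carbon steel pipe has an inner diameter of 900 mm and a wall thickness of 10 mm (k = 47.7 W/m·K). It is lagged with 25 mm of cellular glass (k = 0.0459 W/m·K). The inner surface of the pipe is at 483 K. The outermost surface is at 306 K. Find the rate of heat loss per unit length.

Per-layer cylindrical resistances, series-summed:
R_carbon steel pipe wall = ln(460/450)/(2π×47.7×1) = 7.333×10^-5 K/W
R_cellular glass = ln(485/460)/(2π×0.0459×1) = 0.1835 K/W
R_total = 0.1836 K/W
Q = ΔT/R_total = 177/0.1836

q′ ≈ 964 W/m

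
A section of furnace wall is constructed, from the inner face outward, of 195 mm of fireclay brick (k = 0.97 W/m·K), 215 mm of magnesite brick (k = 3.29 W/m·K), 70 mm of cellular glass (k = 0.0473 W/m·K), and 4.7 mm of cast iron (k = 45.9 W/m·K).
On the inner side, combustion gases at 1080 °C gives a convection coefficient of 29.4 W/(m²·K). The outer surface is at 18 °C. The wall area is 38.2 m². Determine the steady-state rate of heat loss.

Using the resistance-network approach (series):
R_inner film = 1/(h_i·A) = 1/(29.4×38.2) = 8.904×10^-4 K/W
R_fireclay brick = L/(kA) = 0.195/(0.97×38.2) = 0.005263 K/W
R_magnesite brick = L/(kA) = 0.215/(3.29×38.2) = 0.001711 K/W
R_cellular glass = L/(kA) = 0.07/(0.0473×38.2) = 0.03874 K/W
R_cast iron = L/(kA) = 0.0047/(45.9×38.2) = 2.681×10^-6 K/W
R_total = 0.04661 K/W
Q = ΔT / R_total = 1062 / 0.04661

Q ≈ 22800 W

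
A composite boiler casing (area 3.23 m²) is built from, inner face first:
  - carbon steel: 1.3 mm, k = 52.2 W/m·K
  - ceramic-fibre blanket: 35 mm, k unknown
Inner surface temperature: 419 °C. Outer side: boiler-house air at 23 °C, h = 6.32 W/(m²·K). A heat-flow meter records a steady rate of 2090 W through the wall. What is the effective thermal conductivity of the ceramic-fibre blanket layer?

Model the wall as resistances in series:
R_carbon steel = L/(kA) = 0.0013/(52.2×3.23) = 7.71×10^-6 K/W
R_outer film = 1/(h_o·A) = 1/(6.32×3.23) = 0.04899 K/W
Sum of known resistances R_other = 0.04899 K/W
Total R = ΔT/Q = 396/2090 = 0.1895 K/W
R_ceramic-fibre blanket = R_total − R_other = 0.1405 K/W
k = L/(R·A) = 0.035/(0.1405×3.23)

k ≈ 0.0771 W/(m·K)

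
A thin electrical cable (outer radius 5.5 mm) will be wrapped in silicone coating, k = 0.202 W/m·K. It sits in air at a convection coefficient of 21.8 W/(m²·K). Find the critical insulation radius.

For a cylinder r_cr = k/h = 0.202/21.8
r_cr = 9.27 mm; since the bare radius (5.5 mm) is below r_cr, adding a thin layer of insulation will *increase* heat loss.

r_cr ≈ 9.27 mm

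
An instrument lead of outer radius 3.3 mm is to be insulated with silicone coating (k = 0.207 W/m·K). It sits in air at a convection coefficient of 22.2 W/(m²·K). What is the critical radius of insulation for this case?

For a cylinder r_cr = k/h = 0.207/22.2
r_cr = 9.32 mm; since the bare radius (3.3 mm) is below r_cr, adding a thin layer of insulation will *increase* heat loss.

r_cr ≈ 9.32 mm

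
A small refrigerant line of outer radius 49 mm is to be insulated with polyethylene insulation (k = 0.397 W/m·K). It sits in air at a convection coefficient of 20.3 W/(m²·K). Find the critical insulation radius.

r_cr ≈ 19.6 mm

For a cylinder r_cr = k/h = 0.397/20.3
r_cr = 19.6 mm; since the bare radius (49 mm) is above r_cr, any added insulation will reduce heat loss.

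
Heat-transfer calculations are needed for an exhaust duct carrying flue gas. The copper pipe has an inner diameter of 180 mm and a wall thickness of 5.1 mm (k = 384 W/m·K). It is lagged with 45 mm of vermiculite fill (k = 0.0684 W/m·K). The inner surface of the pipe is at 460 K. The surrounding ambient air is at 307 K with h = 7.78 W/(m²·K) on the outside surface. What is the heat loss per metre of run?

Treating each annulus and film as a series resistance:
R_copper pipe wall = ln(95.1/90)/(2π×384×1) = 2.285×10^-5 K/W
R_vermiculite fill = ln(140.1/95.1)/(2π×0.0684×1) = 0.9015 K/W
R_outer film = 1/(h_o·2πr_oL) = 1/(7.78×2π×0.1401×1) = 0.146 K/W
R_total = 1.048 K/W
Q = ΔT/R_total = 153/1.048

q′ ≈ 146 W/m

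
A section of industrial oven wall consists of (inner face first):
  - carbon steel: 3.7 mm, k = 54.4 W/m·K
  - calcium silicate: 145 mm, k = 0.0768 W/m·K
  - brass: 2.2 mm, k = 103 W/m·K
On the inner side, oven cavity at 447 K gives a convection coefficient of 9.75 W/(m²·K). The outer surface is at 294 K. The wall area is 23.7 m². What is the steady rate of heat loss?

Q ≈ 1820 W

Treating each layer as a thermal resistance in series:
R_inner film = 1/(h_i·A) = 1/(9.75×23.7) = 0.004328 K/W
R_carbon steel = L/(kA) = 0.0037/(54.4×23.7) = 2.87×10^-6 K/W
R_calcium silicate = L/(kA) = 0.145/(0.0768×23.7) = 0.07966 K/W
R_brass = L/(kA) = 0.0022/(103×23.7) = 9.012×10^-7 K/W
R_total = 0.08399 K/W
Q = ΔT / R_total = 153 / 0.08399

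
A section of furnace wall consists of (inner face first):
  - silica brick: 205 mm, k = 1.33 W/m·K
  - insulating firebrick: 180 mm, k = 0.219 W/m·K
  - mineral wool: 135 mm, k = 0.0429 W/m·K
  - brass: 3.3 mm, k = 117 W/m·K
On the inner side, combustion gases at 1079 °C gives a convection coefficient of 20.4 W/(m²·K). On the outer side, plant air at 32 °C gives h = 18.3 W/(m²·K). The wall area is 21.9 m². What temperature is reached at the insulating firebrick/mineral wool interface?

T ≈ 825 °C

Model the wall as resistances in series:
R_inner film = 1/(h_i·A) = 1/(20.4×21.9) = 0.002238 K/W
R_silica brick = L/(kA) = 0.205/(1.33×21.9) = 0.007038 K/W
R_insulating firebrick = L/(kA) = 0.18/(0.219×21.9) = 0.03753 K/W
R_mineral wool = L/(kA) = 0.135/(0.0429×21.9) = 0.1437 K/W
R_brass = L/(kA) = 0.0033/(117×21.9) = 1.288×10^-6 K/W
R_outer film = 1/(h_o·A) = 1/(18.3×21.9) = 0.002495 K/W
R_total = 0.193 K/W;  Q = ΔT/R_total = 1047/0.193 = 5425 W
T_interface = T_inner − Q·ΣR(inner→interface) = 1079 − 5430×0.04681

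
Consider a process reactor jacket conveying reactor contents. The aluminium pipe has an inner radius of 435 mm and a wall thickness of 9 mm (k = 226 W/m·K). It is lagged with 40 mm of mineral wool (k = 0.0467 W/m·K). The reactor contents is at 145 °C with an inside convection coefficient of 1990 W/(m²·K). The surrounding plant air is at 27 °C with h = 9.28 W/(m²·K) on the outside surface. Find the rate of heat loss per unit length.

Cylindrical conduction, so R = ln(r₂/r₁)/(2πkL) per layer, in series:
R_inner film = 1/(h_i·2πr₁L) = 1/(1990×2π×0.435×1) = 1.839×10^-4 K/W
R_aluminium pipe wall = ln(444/435)/(2π×226×1) = 1.442×10^-5 K/W
R_mineral wool = ln(484/444)/(2π×0.0467×1) = 0.294 K/W
R_outer film = 1/(h_o·2πr_oL) = 1/(9.28×2π×0.484×1) = 0.03543 K/W
R_total = 0.3296 K/W
Q = ΔT/R_total = 118/0.3296

q′ ≈ 358 W/m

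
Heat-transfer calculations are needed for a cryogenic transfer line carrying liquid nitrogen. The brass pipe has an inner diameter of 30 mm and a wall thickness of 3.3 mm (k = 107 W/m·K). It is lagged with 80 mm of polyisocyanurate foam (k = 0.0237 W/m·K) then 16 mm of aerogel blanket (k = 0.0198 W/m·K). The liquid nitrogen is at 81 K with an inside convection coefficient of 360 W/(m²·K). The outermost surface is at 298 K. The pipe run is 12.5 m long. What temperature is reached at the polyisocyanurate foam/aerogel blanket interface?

Radial resistances (cylindrical: R_cond = ln(r_o/r_i)/(2πkL), R_conv = 1/(h·2πrL)):
R_inner film = 1/(h_i·2πr₁L) = 1/(360×2π×0.015×12.5) = 0.002358 K/W
R_brass pipe wall = ln(18.3/15)/(2π×107×12.5) = 2.366×10^-5 K/W
R_polyisocyanurate foam = ln(98.3/18.3)/(2π×0.0237×12.5) = 0.9032 K/W
R_aerogel blanket = ln(114.3/98.3)/(2π×0.0198×12.5) = 0.09697 K/W
R_total = 1.003 K/W
Q = ΔT/R_total = 217/1.003
Q = 216 W
T_interface = T_inner + Q·ΣR(inner→interface) = 81 + 216×0.9055

T ≈ 277 K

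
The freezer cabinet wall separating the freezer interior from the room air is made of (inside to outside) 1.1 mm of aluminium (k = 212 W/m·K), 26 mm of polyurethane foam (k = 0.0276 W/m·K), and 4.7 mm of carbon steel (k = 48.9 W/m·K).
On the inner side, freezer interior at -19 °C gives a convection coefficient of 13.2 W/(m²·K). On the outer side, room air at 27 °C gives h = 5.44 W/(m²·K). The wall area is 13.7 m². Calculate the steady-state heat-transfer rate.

Series thermal resistances:
R_inner film = 1/(h_i·A) = 1/(13.2×13.7) = 0.00553 K/W
R_aluminium = L/(kA) = 0.0011/(212×13.7) = 3.787×10^-7 K/W
R_polyurethane foam = L/(kA) = 0.026/(0.0276×13.7) = 0.06876 K/W
R_carbon steel = L/(kA) = 0.0047/(48.9×13.7) = 7.016×10^-6 K/W
R_outer film = 1/(h_o·A) = 1/(5.44×13.7) = 0.01342 K/W
R_total = 0.08772 K/W
Q = ΔT / R_total = 46 / 0.08772

Q ≈ 524 W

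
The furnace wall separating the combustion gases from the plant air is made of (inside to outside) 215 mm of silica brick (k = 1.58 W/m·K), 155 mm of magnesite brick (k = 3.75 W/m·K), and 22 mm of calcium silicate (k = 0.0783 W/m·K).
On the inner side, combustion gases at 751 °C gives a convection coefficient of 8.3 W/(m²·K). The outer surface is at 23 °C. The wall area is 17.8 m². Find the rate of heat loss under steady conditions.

Q ≈ 22400 W

Model the wall as resistances in series:
R_inner film = 1/(h_i·A) = 1/(8.3×17.8) = 0.006769 K/W
R_silica brick = L/(kA) = 0.215/(1.58×17.8) = 0.007645 K/W
R_magnesite brick = L/(kA) = 0.155/(3.75×17.8) = 0.002322 K/W
R_calcium silicate = L/(kA) = 0.022/(0.0783×17.8) = 0.01578 K/W
R_total = 0.03252 K/W
Q = ΔT / R_total = 728 / 0.03252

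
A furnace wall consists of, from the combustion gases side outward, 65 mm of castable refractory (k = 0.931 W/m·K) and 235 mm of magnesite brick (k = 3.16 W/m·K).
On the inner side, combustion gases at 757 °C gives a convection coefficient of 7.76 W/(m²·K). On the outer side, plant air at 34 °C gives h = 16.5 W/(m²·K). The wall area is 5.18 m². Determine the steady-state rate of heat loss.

Q ≈ 11200 W

Treating each layer as a thermal resistance in series:
R_inner film = 1/(h_i·A) = 1/(7.76×5.18) = 0.02488 K/W
R_castable refractory = L/(kA) = 0.065/(0.931×5.18) = 0.01348 K/W
R_magnesite brick = L/(kA) = 0.235/(3.16×5.18) = 0.01436 K/W
R_outer film = 1/(h_o·A) = 1/(16.5×5.18) = 0.0117 K/W
R_total = 0.06441 K/W
Q = ΔT / R_total = 723 / 0.06441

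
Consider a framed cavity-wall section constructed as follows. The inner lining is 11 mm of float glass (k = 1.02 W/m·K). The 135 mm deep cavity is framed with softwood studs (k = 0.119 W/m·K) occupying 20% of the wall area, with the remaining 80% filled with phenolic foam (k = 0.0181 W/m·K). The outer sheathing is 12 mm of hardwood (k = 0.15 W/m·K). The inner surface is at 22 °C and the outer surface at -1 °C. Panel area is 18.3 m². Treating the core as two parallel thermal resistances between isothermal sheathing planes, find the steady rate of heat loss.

Sheathing layers in series; stud and cavity paths in parallel between them.
R_inner = 0.011/(1.02×18.3) = 5.893×10^-4 K/W
R_stud  = 0.135/(0.119×0.2×18.3) = 0.31 K/W
R_cav   = 0.135/(0.0181×0.8×18.3) = 0.5095 K/W
1/R_core = 1/R_stud + 1/R_cav → R_core = 0.1927 K/W
R_outer = 0.012/(0.15×18.3) = 0.004372 K/W
R_total = 0.1977 K/W
Q = ΔT/R_total = 23/0.1977

Q ≈ 116 W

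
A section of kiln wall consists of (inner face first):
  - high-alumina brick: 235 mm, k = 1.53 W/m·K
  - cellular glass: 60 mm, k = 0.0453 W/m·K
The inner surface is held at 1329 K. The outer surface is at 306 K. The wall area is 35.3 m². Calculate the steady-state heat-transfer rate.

Using the resistance-network approach (series):
R_high-alumina brick = L/(kA) = 0.235/(1.53×35.3) = 0.004351 K/W
R_cellular glass = L/(kA) = 0.06/(0.0453×35.3) = 0.03752 K/W
R_total = 0.04187 K/W
Q = ΔT / R_total = 1023 / 0.04187

Q ≈ 24400 W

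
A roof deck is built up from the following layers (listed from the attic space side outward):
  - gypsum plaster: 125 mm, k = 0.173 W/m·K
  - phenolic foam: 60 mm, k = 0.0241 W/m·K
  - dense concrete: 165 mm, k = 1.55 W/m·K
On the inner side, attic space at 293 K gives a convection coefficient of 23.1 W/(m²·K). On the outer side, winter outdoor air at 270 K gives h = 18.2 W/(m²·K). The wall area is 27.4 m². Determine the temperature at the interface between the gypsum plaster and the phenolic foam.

T ≈ 288 K

Thermal resistances in series:
R_inner film = 1/(h_i·A) = 1/(23.1×27.4) = 0.00158 K/W
R_gypsum plaster = L/(kA) = 0.125/(0.173×27.4) = 0.02637 K/W
R_phenolic foam = L/(kA) = 0.06/(0.0241×27.4) = 0.09086 K/W
R_dense concrete = L/(kA) = 0.165/(1.55×27.4) = 0.003885 K/W
R_outer film = 1/(h_o·A) = 1/(18.2×27.4) = 0.002005 K/W
R_total = 0.1247 K/W;  Q = ΔT/R_total = 23/0.1247 = 184.4 W
T_interface = T_inner − Q·ΣR(inner→interface) = 293 − 184×0.02795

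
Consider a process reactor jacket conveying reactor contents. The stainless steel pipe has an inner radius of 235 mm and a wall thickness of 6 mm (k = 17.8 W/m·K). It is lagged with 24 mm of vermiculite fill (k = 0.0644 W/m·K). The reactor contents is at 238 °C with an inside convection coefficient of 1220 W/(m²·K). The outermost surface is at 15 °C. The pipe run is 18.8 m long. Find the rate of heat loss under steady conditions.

Q ≈ 17800 W

Per-layer cylindrical resistances, series-summed:
R_inner film = 1/(h_i·2πr₁L) = 1/(1220×2π×0.235×18.8) = 2.953×10^-5 K/W
R_stainless steel pipe wall = ln(241/235)/(2π×17.8×18.8) = 1.199×10^-5 K/W
R_vermiculite fill = ln(265/241)/(2π×0.0644×18.8) = 0.01248 K/W
R_total = 0.01252 K/W
Q = ΔT/R_total = 223/0.01252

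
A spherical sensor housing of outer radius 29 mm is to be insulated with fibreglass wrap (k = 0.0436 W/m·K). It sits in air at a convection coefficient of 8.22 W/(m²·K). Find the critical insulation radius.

r_cr ≈ 10.6 mm

For a sphere r_cr = 2k/h = 2×0.0436/8.22
r_cr = 10.6 mm; since the bare radius (29 mm) is above r_cr, any added insulation will reduce heat loss.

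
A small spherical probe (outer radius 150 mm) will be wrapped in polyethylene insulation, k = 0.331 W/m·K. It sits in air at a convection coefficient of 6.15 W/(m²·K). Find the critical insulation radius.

r_cr ≈ 108 mm

For a sphere r_cr = 2k/h = 2×0.331/6.15
r_cr = 108 mm; since the bare radius (150 mm) is above r_cr, any added insulation will reduce heat loss.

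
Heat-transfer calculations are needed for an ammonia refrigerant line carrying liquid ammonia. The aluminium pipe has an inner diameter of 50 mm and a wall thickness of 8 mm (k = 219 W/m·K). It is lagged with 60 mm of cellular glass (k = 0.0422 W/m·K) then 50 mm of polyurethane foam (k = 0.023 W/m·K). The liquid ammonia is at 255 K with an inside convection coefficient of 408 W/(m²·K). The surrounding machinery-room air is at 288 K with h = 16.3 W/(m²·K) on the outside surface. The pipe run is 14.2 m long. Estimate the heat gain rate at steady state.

For a radial system each layer contributes R = ln(r_out/r_in)/(2πkL); films add R = 1/(hA).
R_inner film = 1/(h_i·2πr₁L) = 1/(408×2π×0.025×14.2) = 0.001099 K/W
R_aluminium pipe wall = ln(33/25)/(2π×219×14.2) = 1.421×10^-5 K/W
R_cellular glass = ln(93/33)/(2π×0.0422×14.2) = 0.2752 K/W
R_polyurethane foam = ln(143/93)/(2π×0.023×14.2) = 0.2097 K/W
R_outer film = 1/(h_o·2πr_oL) = 1/(16.3×2π×0.143×14.2) = 0.004808 K/W
R_total = 0.4908 K/W
Q = ΔT/R_total = 33/0.4908

Q ≈ 67.2 W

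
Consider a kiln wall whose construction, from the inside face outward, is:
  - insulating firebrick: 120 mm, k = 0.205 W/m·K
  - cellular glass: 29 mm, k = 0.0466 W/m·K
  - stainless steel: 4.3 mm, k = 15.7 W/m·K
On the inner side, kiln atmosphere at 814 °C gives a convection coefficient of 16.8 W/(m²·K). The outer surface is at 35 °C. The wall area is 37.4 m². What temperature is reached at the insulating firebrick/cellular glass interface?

T ≈ 418 °C

Series thermal resistances:
R_inner film = 1/(h_i·A) = 1/(16.8×37.4) = 0.001592 K/W
R_insulating firebrick = L/(kA) = 0.12/(0.205×37.4) = 0.01565 K/W
R_cellular glass = L/(kA) = 0.029/(0.0466×37.4) = 0.01664 K/W
R_stainless steel = L/(kA) = 0.0043/(15.7×37.4) = 7.323×10^-6 K/W
R_total = 0.03389 K/W;  Q = ΔT/R_total = 779/0.03389 = 22990 W
T_interface = T_inner − Q·ΣR(inner→interface) = 814 − 23000×0.01724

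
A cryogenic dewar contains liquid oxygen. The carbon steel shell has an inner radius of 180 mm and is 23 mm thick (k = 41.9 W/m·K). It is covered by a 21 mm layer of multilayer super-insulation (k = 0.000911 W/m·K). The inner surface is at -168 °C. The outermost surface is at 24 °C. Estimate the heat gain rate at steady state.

Radial (spherical) resistances in series:
R_carbon steel shell = (1/0.18 − 1/0.203)/(4π×41.9) = 0.001195 K/W
R_multilayer super-insulation = (1/0.203 − 1/0.224)/(4π×0.000911) = 40.34 K/W
R_total = 40.34 K/W
Q = ΔT/R_total = 192/40.34

Q ≈ 4.76 W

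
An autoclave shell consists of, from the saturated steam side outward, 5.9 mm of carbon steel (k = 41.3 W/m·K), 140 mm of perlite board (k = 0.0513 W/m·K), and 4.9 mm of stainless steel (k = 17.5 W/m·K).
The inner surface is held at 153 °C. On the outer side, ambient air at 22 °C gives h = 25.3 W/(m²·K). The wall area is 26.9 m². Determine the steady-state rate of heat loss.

Q ≈ 1270 W

Treating each layer as a thermal resistance in series:
R_carbon steel = L/(kA) = 0.0059/(41.3×26.9) = 5.311×10^-6 K/W
R_perlite board = L/(kA) = 0.14/(0.0513×26.9) = 0.1015 K/W
R_stainless steel = L/(kA) = 0.0049/(17.5×26.9) = 1.041×10^-5 K/W
R_outer film = 1/(h_o·A) = 1/(25.3×26.9) = 0.001469 K/W
R_total = 0.1029 K/W
Q = ΔT / R_total = 131 / 0.1029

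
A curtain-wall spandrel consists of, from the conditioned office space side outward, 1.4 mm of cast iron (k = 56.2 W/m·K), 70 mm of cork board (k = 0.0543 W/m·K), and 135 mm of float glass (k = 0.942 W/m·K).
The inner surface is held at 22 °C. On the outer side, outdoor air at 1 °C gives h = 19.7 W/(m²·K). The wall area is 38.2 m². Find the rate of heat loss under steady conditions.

Model the wall as resistances in series:
R_cast iron = L/(kA) = 0.0014/(56.2×38.2) = 6.521×10^-7 K/W
R_cork board = L/(kA) = 0.07/(0.0543×38.2) = 0.03375 K/W
R_float glass = L/(kA) = 0.135/(0.942×38.2) = 0.003752 K/W
R_outer film = 1/(h_o·A) = 1/(19.7×38.2) = 0.001329 K/W
R_total = 0.03883 K/W
Q = ΔT / R_total = 21 / 0.03883

Q ≈ 541 W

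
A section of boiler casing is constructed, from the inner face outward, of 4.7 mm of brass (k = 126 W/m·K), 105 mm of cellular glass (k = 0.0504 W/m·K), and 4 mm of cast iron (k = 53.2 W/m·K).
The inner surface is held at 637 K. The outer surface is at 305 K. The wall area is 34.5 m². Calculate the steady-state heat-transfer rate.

Q ≈ 5500 W

Using the resistance-network approach (series):
R_brass = L/(kA) = 0.0047/(126×34.5) = 1.081×10^-6 K/W
R_cellular glass = L/(kA) = 0.105/(0.0504×34.5) = 0.06039 K/W
R_cast iron = L/(kA) = 0.004/(53.2×34.5) = 2.179×10^-6 K/W
R_total = 0.06039 K/W
Q = ΔT / R_total = 332 / 0.06039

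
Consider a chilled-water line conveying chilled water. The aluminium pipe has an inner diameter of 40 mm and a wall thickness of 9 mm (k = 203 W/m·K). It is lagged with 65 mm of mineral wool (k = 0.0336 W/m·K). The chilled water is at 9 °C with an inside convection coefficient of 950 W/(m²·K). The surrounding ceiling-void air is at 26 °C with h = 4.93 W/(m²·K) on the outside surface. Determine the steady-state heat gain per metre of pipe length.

Cylindrical conduction, so R = ln(r₂/r₁)/(2πkL) per layer, in series:
R_inner film = 1/(h_i·2πr₁L) = 1/(950×2π×0.02×1) = 0.008377 K/W
R_aluminium pipe wall = ln(29/20)/(2π×203×1) = 2.913×10^-4 K/W
R_mineral wool = ln(94/29)/(2π×0.0336×1) = 5.57 K/W
R_outer film = 1/(h_o·2πr_oL) = 1/(4.93×2π×0.094×1) = 0.3434 K/W
R_total = 5.923 K/W
Q = ΔT/R_total = 17/5.923

q′ ≈ 2.87 W/m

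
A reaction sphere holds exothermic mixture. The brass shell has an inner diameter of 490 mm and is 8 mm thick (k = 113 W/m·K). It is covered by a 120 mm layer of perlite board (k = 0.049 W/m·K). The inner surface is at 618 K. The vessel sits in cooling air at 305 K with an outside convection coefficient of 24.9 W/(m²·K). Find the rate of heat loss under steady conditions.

Q ≈ 150 W

Spherical conduction: R = (1/r_in − 1/r_out)/(4πk) per layer; series-sum.
R_brass shell = (1/0.245 − 1/0.253)/(4π×113) = 9.089×10^-5 K/W
R_perlite board = (1/0.253 − 1/0.373)/(4π×0.049) = 2.065 K/W
R_outer film = 1/(h·4πr_o²) = 1/(24.9×4π×0.373²) = 0.02297 K/W
R_total = 2.088 K/W
Q = ΔT/R_total = 313/2.088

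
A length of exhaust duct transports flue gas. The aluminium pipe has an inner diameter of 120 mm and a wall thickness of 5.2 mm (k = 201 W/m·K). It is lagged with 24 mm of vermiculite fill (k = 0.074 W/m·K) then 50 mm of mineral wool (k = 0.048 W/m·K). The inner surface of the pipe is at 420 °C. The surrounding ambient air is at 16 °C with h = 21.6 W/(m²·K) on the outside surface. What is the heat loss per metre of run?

q′ ≈ 183 W/m

Radial resistances (cylindrical: R_cond = ln(r_o/r_i)/(2πkL), R_conv = 1/(h·2πrL)):
R_aluminium pipe wall = ln(65.2/60)/(2π×201×1) = 6.581×10^-5 K/W
R_vermiculite fill = ln(89.2/65.2)/(2π×0.074×1) = 0.6741 K/W
R_mineral wool = ln(139.2/89.2)/(2π×0.048×1) = 1.476 K/W
R_outer film = 1/(h_o·2πr_oL) = 1/(21.6×2π×0.1392×1) = 0.05293 K/W
R_total = 2.203 K/W
Q = ΔT/R_total = 404/2.203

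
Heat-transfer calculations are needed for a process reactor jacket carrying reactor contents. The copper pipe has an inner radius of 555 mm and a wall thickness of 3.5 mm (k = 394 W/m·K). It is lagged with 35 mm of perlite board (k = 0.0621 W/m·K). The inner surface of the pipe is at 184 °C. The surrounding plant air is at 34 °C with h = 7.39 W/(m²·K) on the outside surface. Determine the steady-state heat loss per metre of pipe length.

For a radial system each layer contributes R = ln(r_out/r_in)/(2πkL); films add R = 1/(hA).
R_copper pipe wall = ln(558.5/555)/(2π×394×1) = 2.539×10^-6 K/W
R_perlite board = ln(593.5/558.5)/(2π×0.0621×1) = 0.1558 K/W
R_outer film = 1/(h_o·2πr_oL) = 1/(7.39×2π×0.5935×1) = 0.03629 K/W
R_total = 0.1921 K/W
Q = ΔT/R_total = 150/0.1921

q′ ≈ 781 W/m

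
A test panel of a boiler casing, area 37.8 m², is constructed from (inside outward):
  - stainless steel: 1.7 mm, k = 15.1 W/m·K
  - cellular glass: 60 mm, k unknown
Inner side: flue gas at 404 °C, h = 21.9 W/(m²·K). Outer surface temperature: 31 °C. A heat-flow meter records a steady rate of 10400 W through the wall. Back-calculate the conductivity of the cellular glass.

Treating each layer as a thermal resistance in series:
R_inner film = 1/(h_i·A) = 1/(21.9×37.8) = 0.001208 K/W
R_stainless steel = L/(kA) = 0.0017/(15.1×37.8) = 2.978×10^-6 K/W
Sum of known resistances R_other = 0.001211 K/W
Total R = ΔT/Q = 373/10400 = 0.03587 K/W
R_cellular glass = R_total − R_other = 0.03465 K/W
k = L/(R·A) = 0.06/(0.03465×37.8)

k ≈ 0.0458 W/(m·K)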